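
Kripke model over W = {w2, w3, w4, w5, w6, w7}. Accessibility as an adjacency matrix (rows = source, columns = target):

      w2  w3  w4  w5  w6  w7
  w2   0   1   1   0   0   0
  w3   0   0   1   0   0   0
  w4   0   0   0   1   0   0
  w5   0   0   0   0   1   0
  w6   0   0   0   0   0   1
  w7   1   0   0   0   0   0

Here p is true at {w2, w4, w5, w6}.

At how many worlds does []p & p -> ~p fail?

w2: []p & p is F, ~p is F. ✓
w3: []p & p is F, ~p is T. ✓
w4: []p & p is T, ~p is F. ✗
w5: []p & p is T, ~p is F. ✗
w6: []p & p is F, ~p is F. ✓
w7: []p & p is F, ~p is T. ✓
Satisfying worlds: {w2, w3, w6, w7}.
So []p & p -> ~p fails at the other 2 worlds.

2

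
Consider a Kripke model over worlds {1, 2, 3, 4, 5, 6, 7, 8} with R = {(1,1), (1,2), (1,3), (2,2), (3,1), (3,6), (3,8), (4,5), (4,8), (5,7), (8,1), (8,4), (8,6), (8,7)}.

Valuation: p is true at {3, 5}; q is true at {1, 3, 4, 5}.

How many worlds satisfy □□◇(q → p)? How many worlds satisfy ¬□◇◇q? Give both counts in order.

For □□◇(q → p):
1: successors {1, 2, 3}; □◇(q → p) there: 1:T, 2:T, 3:F. ✗
2: successors {2}; □◇(q → p) there: 2:T. ✓
3: successors {1, 6, 8}; □◇(q → p) there: 1:T, 6:T, 8:F. ✗
4: successors {5, 8}; □◇(q → p) there: 5:F, 8:F. ✗
5: successors {7}; □◇(q → p) there: 7:T. ✓
6: no successors, so □□◇(q → p) holds vacuously. ✓
7: no successors, so □□◇(q → p) holds vacuously. ✓
8: successors {1, 4, 6, 7}; □◇(q → p) there: 1:T, 4:T, 6:T, 7:T. ✓
— 5 worlds.
For ¬□◇◇q:
1: □◇◇q is F. ✓
2: □◇◇q is F. ✓
3: □◇◇q is F. ✓
4: □◇◇q is F. ✓
5: □◇◇q is F. ✓
6: □◇◇q is T. ✗
7: □◇◇q is T. ✗
8: □◇◇q is F. ✓
— 6 worlds.

5 and 6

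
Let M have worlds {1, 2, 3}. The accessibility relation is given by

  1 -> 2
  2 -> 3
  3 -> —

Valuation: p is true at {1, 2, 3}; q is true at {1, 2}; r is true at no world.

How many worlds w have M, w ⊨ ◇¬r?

1: successors {2}; ¬r there: 2:T. ✓
2: successors {3}; ¬r there: 3:T. ✓
3: no successors, so ◇¬r fails. ✗
Satisfying worlds: {1, 2}.

2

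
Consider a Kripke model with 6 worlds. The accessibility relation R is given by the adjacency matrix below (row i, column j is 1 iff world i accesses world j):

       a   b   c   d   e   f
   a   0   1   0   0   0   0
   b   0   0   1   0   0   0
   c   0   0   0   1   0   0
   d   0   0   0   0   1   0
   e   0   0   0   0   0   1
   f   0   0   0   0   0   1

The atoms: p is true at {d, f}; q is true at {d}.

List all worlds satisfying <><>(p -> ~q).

a: successors {b}; <>(p -> ~q) there: b:T. ✓
b: successors {c}; <>(p -> ~q) there: c:F. ✗
c: successors {d}; <>(p -> ~q) there: d:T. ✓
d: successors {e}; <>(p -> ~q) there: e:T. ✓
e: successors {f}; <>(p -> ~q) there: f:T. ✓
f: successors {f}; <>(p -> ~q) there: f:T. ✓

{a, c, d, e, f}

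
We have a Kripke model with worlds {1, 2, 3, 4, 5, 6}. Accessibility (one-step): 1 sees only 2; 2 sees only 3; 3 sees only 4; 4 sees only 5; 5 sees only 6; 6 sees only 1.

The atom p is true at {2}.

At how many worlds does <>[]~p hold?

5

1: successors {2}; []~p there: 2:T. ✓
2: successors {3}; []~p there: 3:T. ✓
3: successors {4}; []~p there: 4:T. ✓
4: successors {5}; []~p there: 5:T. ✓
5: successors {6}; []~p there: 6:T. ✓
6: successors {1}; []~p there: 1:F. ✗
Satisfying worlds: {1, 2, 3, 4, 5}.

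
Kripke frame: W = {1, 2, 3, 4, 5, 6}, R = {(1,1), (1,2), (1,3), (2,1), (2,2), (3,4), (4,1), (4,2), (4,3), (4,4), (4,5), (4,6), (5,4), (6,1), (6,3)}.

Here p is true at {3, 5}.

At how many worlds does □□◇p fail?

1: successors {1, 2, 3}; □◇p there: 1:F, 2:F, 3:T. ✗
2: successors {1, 2}; □◇p there: 1:F, 2:F. ✗
3: successors {4}; □◇p there: 4:F. ✗
4: successors {1, 2, 3, 4, 5, 6}; □◇p there: 1:F, 2:F, 3:T, 4:F, 5:T, 6:F. ✗
5: successors {4}; □◇p there: 4:F. ✗
6: successors {1, 3}; □◇p there: 1:F, 3:T. ✗
Satisfying worlds: ∅.
So □□◇p fails at the other 6 worlds.

6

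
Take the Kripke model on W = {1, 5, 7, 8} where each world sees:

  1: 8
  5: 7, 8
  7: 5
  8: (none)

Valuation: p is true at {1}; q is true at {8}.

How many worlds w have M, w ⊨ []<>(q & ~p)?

1: successors {8}; <>(q & ~p) there: 8:F. ✗
5: successors {7, 8}; <>(q & ~p) there: 7:F, 8:F. ✗
7: successors {5}; <>(q & ~p) there: 5:T. ✓
8: no successors, so []<>(q & ~p) holds vacuously. ✓
Satisfying worlds: {7, 8}.

2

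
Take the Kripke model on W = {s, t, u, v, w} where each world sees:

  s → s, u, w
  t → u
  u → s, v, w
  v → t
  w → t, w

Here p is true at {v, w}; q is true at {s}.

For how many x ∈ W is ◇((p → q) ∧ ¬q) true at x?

4

s: successors {s, u, w}; (p → q) ∧ ¬q there: s:F, u:T, w:F. ✓
t: successors {u}; (p → q) ∧ ¬q there: u:T. ✓
u: successors {s, v, w}; (p → q) ∧ ¬q there: s:F, v:F, w:F. ✗
v: successors {t}; (p → q) ∧ ¬q there: t:T. ✓
w: successors {t, w}; (p → q) ∧ ¬q there: t:T, w:F. ✓
Satisfying worlds: {s, t, v, w}.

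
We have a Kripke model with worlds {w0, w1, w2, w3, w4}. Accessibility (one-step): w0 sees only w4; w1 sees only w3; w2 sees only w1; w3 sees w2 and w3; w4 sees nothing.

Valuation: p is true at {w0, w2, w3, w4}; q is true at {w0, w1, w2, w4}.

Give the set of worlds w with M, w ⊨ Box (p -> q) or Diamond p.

{w0, w1, w2, w3, w4}

w0: Box (p -> q) is T, Diamond p is T. ✓
w1: Box (p -> q) is F, Diamond p is T. ✓
w2: Box (p -> q) is T, Diamond p is F. ✓
w3: Box (p -> q) is F, Diamond p is T. ✓
w4: Box (p -> q) is T, Diamond p is F. ✓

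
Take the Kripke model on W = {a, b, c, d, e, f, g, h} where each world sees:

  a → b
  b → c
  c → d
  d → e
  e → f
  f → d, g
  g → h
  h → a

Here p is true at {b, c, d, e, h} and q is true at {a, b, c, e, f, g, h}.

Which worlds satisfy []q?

{a, b, d, e, g, h}

a: successors {b}; q there: b:T. ✓
b: successors {c}; q there: c:T. ✓
c: successors {d}; q there: d:F. ✗
d: successors {e}; q there: e:T. ✓
e: successors {f}; q there: f:T. ✓
f: successors {d, g}; q there: d:F, g:T. ✗
g: successors {h}; q there: h:T. ✓
h: successors {a}; q there: a:T. ✓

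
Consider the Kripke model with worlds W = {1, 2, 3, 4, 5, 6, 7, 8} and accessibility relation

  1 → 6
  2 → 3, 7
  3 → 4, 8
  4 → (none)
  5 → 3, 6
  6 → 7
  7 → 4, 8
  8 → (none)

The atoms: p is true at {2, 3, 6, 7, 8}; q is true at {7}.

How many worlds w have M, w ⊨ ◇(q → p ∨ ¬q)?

6

1: successors {6}; q → p ∨ ¬q there: 6:T. ✓
2: successors {3, 7}; q → p ∨ ¬q there: 3:T, 7:T. ✓
3: successors {4, 8}; q → p ∨ ¬q there: 4:T, 8:T. ✓
4: no successors, so ◇(q → p ∨ ¬q) fails. ✗
5: successors {3, 6}; q → p ∨ ¬q there: 3:T, 6:T. ✓
6: successors {7}; q → p ∨ ¬q there: 7:T. ✓
7: successors {4, 8}; q → p ∨ ¬q there: 4:T, 8:T. ✓
8: no successors, so ◇(q → p ∨ ¬q) fails. ✗
Satisfying worlds: {1, 2, 3, 5, 6, 7}.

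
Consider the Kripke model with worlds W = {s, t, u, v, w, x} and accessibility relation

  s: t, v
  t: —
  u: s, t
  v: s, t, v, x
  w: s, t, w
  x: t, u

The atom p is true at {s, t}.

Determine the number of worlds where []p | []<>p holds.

s: []p is F, []<>p is F. ✗
t: []p is T, []<>p is T. ✓
u: []p is T, []<>p is F. ✓
v: []p is F, []<>p is F. ✗
w: []p is F, []<>p is F. ✗
x: []p is F, []<>p is F. ✗
Satisfying worlds: {t, u}.

2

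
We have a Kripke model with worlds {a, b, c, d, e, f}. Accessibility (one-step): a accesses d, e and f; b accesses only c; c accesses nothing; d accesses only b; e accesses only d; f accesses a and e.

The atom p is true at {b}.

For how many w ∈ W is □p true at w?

2

a: successors {d, e, f}; p there: d:F, e:F, f:F. ✗
b: successors {c}; p there: c:F. ✗
c: no successors, so □p holds vacuously. ✓
d: successors {b}; p there: b:T. ✓
e: successors {d}; p there: d:F. ✗
f: successors {a, e}; p there: a:F, e:F. ✗
Satisfying worlds: {c, d}.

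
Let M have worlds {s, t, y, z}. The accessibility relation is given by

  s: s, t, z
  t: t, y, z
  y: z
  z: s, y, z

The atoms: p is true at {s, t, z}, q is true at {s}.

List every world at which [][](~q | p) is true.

s: successors {s, t, z}; [](~q | p) there: s:T, t:T, z:T. ✓
t: successors {t, y, z}; [](~q | p) there: t:T, y:T, z:T. ✓
y: successors {z}; [](~q | p) there: z:T. ✓
z: successors {s, y, z}; [](~q | p) there: s:T, y:T, z:T. ✓

{s, t, y, z}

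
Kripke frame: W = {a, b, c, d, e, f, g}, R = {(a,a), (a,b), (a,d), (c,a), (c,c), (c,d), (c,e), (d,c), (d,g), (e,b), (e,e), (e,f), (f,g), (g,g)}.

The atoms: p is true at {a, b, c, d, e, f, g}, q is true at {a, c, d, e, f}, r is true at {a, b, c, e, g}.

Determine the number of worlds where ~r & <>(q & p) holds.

a: ~r is F, <>(q & p) is T. ✗
b: ~r is F, <>(q & p) is F. ✗
c: ~r is F, <>(q & p) is T. ✗
d: ~r is T, <>(q & p) is T. ✓
e: ~r is F, <>(q & p) is T. ✗
f: ~r is T, <>(q & p) is F. ✗
g: ~r is F, <>(q & p) is F. ✗
Satisfying worlds: {d}.

1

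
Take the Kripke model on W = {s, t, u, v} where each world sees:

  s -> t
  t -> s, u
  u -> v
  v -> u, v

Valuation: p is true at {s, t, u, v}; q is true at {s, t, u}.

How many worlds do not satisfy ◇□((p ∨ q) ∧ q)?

s: successors {t}; □((p ∨ q) ∧ q) there: t:T. ✓
t: successors {s, u}; □((p ∨ q) ∧ q) there: s:T, u:F. ✓
u: successors {v}; □((p ∨ q) ∧ q) there: v:F. ✗
v: successors {u, v}; □((p ∨ q) ∧ q) there: u:F, v:F. ✗
Satisfying worlds: {s, t}.
So ◇□((p ∨ q) ∧ q) fails at the other 2 worlds.

2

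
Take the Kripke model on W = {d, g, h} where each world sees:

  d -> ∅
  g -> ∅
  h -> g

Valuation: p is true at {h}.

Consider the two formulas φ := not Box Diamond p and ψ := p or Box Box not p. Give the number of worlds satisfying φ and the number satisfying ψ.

1 and 3

For not Box Diamond p:
d: Box Diamond p is T. ✗
g: Box Diamond p is T. ✗
h: Box Diamond p is F. ✓
— 1 world.
For p or Box Box not p:
d: p is F, Box Box not p is T. ✓
g: p is F, Box Box not p is T. ✓
h: p is T, Box Box not p is T. ✓
— 3 worlds.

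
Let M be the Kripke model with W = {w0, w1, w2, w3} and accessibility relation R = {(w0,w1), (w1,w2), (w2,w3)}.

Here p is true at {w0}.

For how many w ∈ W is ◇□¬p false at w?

1

w0: successors {w1}; □¬p there: w1:T. ✓
w1: successors {w2}; □¬p there: w2:T. ✓
w2: successors {w3}; □¬p there: w3:T. ✓
w3: no successors, so ◇□¬p fails. ✗
Satisfying worlds: {w0, w1, w2}.
So ◇□¬p fails at the other 1 world.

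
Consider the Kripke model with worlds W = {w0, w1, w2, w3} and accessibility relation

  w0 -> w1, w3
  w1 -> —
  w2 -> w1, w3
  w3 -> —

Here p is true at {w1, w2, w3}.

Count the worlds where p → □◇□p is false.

1

w0: p is F, □◇□p is F. ✓
w1: p is T, □◇□p is T. ✓
w2: p is T, □◇□p is F. ✗
w3: p is T, □◇□p is T. ✓
Satisfying worlds: {w0, w1, w3}.
So p → □◇□p fails at the other 1 world.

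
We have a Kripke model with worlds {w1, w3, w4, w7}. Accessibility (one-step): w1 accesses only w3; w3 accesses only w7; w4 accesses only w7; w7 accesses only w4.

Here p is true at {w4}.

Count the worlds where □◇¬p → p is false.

w1: □◇¬p is T, p is F. ✗
w3: □◇¬p is F, p is F. ✓
w4: □◇¬p is F, p is T. ✓
w7: □◇¬p is T, p is F. ✗
Satisfying worlds: {w3, w4}.
So □◇¬p → p fails at the other 2 worlds.

2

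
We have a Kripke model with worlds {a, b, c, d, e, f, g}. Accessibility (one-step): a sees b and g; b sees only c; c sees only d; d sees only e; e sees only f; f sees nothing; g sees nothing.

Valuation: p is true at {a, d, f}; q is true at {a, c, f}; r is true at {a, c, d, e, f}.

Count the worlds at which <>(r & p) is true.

2

a: successors {b, g}; r & p there: b:F, g:F. ✗
b: successors {c}; r & p there: c:F. ✗
c: successors {d}; r & p there: d:T. ✓
d: successors {e}; r & p there: e:F. ✗
e: successors {f}; r & p there: f:T. ✓
f: no successors, so <>(r & p) fails. ✗
g: no successors, so <>(r & p) fails. ✗
Satisfying worlds: {c, e}.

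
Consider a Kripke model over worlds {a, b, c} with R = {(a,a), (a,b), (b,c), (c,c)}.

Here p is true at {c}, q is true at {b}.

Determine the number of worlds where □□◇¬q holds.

a: successors {a, b}; □◇¬q there: a:T, b:T. ✓
b: successors {c}; □◇¬q there: c:T. ✓
c: successors {c}; □◇¬q there: c:T. ✓
Satisfying worlds: {a, b, c}.

3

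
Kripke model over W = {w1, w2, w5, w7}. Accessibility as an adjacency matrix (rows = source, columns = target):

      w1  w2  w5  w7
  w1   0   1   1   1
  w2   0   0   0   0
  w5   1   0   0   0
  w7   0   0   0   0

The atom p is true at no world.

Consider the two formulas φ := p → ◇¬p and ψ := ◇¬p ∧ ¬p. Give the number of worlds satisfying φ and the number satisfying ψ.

4 and 2

For p → ◇¬p:
w1: p is F, ◇¬p is T. ✓
w2: p is F, ◇¬p is F. ✓
w5: p is F, ◇¬p is T. ✓
w7: p is F, ◇¬p is F. ✓
— 4 worlds.
For ◇¬p ∧ ¬p:
w1: ◇¬p is T, ¬p is T. ✓
w2: ◇¬p is F, ¬p is T. ✗
w5: ◇¬p is T, ¬p is T. ✓
w7: ◇¬p is F, ¬p is T. ✗
— 2 worlds.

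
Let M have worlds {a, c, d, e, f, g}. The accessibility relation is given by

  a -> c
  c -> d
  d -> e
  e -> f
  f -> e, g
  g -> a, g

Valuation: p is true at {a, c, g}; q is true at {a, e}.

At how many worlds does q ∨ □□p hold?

a: q is T, □□p is F. ✓
c: q is F, □□p is F. ✗
d: q is F, □□p is F. ✗
e: q is T, □□p is F. ✓
f: q is F, □□p is F. ✗
g: q is F, □□p is T. ✓
Satisfying worlds: {a, e, g}.

3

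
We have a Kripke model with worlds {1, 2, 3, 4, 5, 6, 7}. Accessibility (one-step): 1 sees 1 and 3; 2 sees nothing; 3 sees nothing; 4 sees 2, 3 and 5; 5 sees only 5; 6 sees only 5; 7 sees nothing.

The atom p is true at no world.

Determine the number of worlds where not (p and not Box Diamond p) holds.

1: p and not Box Diamond p is F. ✓
2: p and not Box Diamond p is F. ✓
3: p and not Box Diamond p is F. ✓
4: p and not Box Diamond p is F. ✓
5: p and not Box Diamond p is F. ✓
6: p and not Box Diamond p is F. ✓
7: p and not Box Diamond p is F. ✓
Satisfying worlds: {1, 2, 3, 4, 5, 6, 7}.

7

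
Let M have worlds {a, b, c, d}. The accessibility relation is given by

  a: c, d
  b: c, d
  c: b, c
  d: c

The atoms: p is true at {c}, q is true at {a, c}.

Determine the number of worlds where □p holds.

1

a: successors {c, d}; p there: c:T, d:F. ✗
b: successors {c, d}; p there: c:T, d:F. ✗
c: successors {b, c}; p there: b:F, c:T. ✗
d: successors {c}; p there: c:T. ✓
Satisfying worlds: {d}.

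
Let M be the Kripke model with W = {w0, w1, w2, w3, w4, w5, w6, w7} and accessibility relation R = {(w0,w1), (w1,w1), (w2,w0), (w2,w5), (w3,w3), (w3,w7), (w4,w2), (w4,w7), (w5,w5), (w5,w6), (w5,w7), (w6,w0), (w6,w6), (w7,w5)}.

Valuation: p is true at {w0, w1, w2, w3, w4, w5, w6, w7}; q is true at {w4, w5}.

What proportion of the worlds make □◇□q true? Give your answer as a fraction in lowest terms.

w0: successors {w1}; ◇□q there: w1:F. ✗
w1: successors {w1}; ◇□q there: w1:F. ✗
w2: successors {w0, w5}; ◇□q there: w0:F, w5:T. ✗
w3: successors {w3, w7}; ◇□q there: w3:T, w7:F. ✗
w4: successors {w2, w7}; ◇□q there: w2:F, w7:F. ✗
w5: successors {w5, w6, w7}; ◇□q there: w5:T, w6:F, w7:F. ✗
w6: successors {w0, w6}; ◇□q there: w0:F, w6:F. ✗
w7: successors {w5}; ◇□q there: w5:T. ✓
That's 1 of 8 worlds, so 1/8.

1/8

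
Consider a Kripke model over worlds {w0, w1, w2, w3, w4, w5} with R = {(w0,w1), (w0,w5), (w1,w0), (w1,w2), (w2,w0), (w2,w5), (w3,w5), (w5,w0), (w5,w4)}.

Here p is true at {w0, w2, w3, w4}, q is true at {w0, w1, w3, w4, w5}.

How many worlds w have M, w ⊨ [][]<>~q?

1

w0: successors {w1, w5}; []<>~q there: w1:F, w5:F. ✗
w1: successors {w0, w2}; []<>~q there: w0:F, w2:F. ✗
w2: successors {w0, w5}; []<>~q there: w0:F, w5:F. ✗
w3: successors {w5}; []<>~q there: w5:F. ✗
w4: no successors, so [][]<>~q holds vacuously. ✓
w5: successors {w0, w4}; []<>~q there: w0:F, w4:T. ✗
Satisfying worlds: {w4}.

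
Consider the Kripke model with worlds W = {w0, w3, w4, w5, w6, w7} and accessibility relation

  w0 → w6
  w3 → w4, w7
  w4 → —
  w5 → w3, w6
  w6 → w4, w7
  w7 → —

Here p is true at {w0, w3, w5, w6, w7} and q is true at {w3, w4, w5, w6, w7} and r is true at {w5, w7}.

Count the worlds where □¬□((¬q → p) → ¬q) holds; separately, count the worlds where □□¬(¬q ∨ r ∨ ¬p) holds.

For □¬□((¬q → p) → ¬q):
w0: successors {w6}; ¬□((¬q → p) → ¬q) there: w6:T. ✓
w3: successors {w4, w7}; ¬□((¬q → p) → ¬q) there: w4:F, w7:F. ✗
w4: no successors, so □¬□((¬q → p) → ¬q) holds vacuously. ✓
w5: successors {w3, w6}; ¬□((¬q → p) → ¬q) there: w3:T, w6:T. ✓
w6: successors {w4, w7}; ¬□((¬q → p) → ¬q) there: w4:F, w7:F. ✗
w7: no successors, so □¬□((¬q → p) → ¬q) holds vacuously. ✓
— 4 worlds.
For □□¬(¬q ∨ r ∨ ¬p):
w0: successors {w6}; □¬(¬q ∨ r ∨ ¬p) there: w6:F. ✗
w3: successors {w4, w7}; □¬(¬q ∨ r ∨ ¬p) there: w4:T, w7:T. ✓
w4: no successors, so □□¬(¬q ∨ r ∨ ¬p) holds vacuously. ✓
w5: successors {w3, w6}; □¬(¬q ∨ r ∨ ¬p) there: w3:F, w6:F. ✗
w6: successors {w4, w7}; □¬(¬q ∨ r ∨ ¬p) there: w4:T, w7:T. ✓
w7: no successors, so □□¬(¬q ∨ r ∨ ¬p) holds vacuously. ✓
— 4 worlds.

4 and 4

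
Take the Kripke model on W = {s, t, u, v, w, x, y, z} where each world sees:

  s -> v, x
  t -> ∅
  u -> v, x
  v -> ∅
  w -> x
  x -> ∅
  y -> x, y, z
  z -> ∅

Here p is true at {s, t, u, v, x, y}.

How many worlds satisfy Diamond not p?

1

s: successors {v, x}; not p there: v:F, x:F. ✗
t: no successors, so Diamond not p fails. ✗
u: successors {v, x}; not p there: v:F, x:F. ✗
v: no successors, so Diamond not p fails. ✗
w: successors {x}; not p there: x:F. ✗
x: no successors, so Diamond not p fails. ✗
y: successors {x, y, z}; not p there: x:F, y:F, z:T. ✓
z: no successors, so Diamond not p fails. ✗
Satisfying worlds: {y}.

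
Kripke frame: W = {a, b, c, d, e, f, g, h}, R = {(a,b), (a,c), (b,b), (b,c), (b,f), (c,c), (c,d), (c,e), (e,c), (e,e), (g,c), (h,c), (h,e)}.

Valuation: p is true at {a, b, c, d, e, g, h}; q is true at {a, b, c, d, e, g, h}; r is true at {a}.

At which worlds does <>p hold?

a: successors {b, c}; p there: b:T, c:T. ✓
b: successors {b, c, f}; p there: b:T, c:T, f:F. ✓
c: successors {c, d, e}; p there: c:T, d:T, e:T. ✓
d: no successors, so <>p fails. ✗
e: successors {c, e}; p there: c:T, e:T. ✓
f: no successors, so <>p fails. ✗
g: successors {c}; p there: c:T. ✓
h: successors {c, e}; p there: c:T, e:T. ✓

{a, b, c, e, g, h}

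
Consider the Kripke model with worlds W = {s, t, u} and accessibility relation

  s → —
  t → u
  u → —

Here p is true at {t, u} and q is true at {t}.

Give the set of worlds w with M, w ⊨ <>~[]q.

s: no successors, so <>~[]q fails. ✗
t: successors {u}; ~[]q there: u:F. ✗
u: no successors, so <>~[]q fails. ✗

∅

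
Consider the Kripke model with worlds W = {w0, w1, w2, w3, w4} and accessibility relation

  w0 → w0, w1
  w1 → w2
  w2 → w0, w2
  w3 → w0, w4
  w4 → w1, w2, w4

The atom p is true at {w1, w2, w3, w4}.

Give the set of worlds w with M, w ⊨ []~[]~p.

w0: successors {w0, w1}; ~[]~p there: w0:T, w1:T. ✓
w1: successors {w2}; ~[]~p there: w2:T. ✓
w2: successors {w0, w2}; ~[]~p there: w0:T, w2:T. ✓
w3: successors {w0, w4}; ~[]~p there: w0:T, w4:T. ✓
w4: successors {w1, w2, w4}; ~[]~p there: w1:T, w2:T, w4:T. ✓

{w0, w1, w2, w3, w4}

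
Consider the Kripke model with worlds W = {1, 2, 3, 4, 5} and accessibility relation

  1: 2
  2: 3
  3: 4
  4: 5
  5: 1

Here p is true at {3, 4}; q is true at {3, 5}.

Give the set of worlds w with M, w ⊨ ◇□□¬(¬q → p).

1: successors {2}; □□¬(¬q → p) there: 2:F. ✗
2: successors {3}; □□¬(¬q → p) there: 3:F. ✗
3: successors {4}; □□¬(¬q → p) there: 4:T. ✓
4: successors {5}; □□¬(¬q → p) there: 5:T. ✓
5: successors {1}; □□¬(¬q → p) there: 1:F. ✗

{3, 4}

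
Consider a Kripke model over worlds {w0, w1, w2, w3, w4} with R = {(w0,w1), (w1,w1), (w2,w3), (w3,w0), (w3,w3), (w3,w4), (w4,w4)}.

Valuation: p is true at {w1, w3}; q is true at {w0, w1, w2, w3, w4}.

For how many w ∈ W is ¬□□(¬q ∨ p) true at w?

3

w0: □□(¬q ∨ p) is T. ✗
w1: □□(¬q ∨ p) is T. ✗
w2: □□(¬q ∨ p) is F. ✓
w3: □□(¬q ∨ p) is F. ✓
w4: □□(¬q ∨ p) is F. ✓
Satisfying worlds: {w2, w3, w4}.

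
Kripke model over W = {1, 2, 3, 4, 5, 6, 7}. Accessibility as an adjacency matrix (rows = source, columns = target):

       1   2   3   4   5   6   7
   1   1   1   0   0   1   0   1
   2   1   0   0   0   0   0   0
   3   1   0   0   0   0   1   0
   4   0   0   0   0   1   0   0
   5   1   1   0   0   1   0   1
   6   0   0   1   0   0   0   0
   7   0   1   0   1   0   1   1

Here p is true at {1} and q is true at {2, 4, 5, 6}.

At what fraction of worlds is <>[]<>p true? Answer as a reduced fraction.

1: successors {1, 2, 5, 7}; []<>p there: 1:F, 2:T, 5:F, 7:F. ✓
2: successors {1}; []<>p there: 1:F. ✗
3: successors {1, 6}; []<>p there: 1:F, 6:T. ✓
4: successors {5}; []<>p there: 5:F. ✗
5: successors {1, 2, 5, 7}; []<>p there: 1:F, 2:T, 5:F, 7:F. ✓
6: successors {3}; []<>p there: 3:F. ✗
7: successors {2, 4, 6, 7}; []<>p there: 2:T, 4:T, 6:T, 7:F. ✓
That's 4 of 7 worlds, so 4/7.

4/7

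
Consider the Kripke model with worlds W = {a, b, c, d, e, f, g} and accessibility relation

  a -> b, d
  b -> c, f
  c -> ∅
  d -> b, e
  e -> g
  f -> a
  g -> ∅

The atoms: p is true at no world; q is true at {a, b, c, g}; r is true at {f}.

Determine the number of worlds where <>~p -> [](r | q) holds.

a: <>~p is T, [](r | q) is F. ✗
b: <>~p is T, [](r | q) is T. ✓
c: <>~p is F, [](r | q) is T. ✓
d: <>~p is T, [](r | q) is F. ✗
e: <>~p is T, [](r | q) is T. ✓
f: <>~p is T, [](r | q) is T. ✓
g: <>~p is F, [](r | q) is T. ✓
Satisfying worlds: {b, c, e, f, g}.

5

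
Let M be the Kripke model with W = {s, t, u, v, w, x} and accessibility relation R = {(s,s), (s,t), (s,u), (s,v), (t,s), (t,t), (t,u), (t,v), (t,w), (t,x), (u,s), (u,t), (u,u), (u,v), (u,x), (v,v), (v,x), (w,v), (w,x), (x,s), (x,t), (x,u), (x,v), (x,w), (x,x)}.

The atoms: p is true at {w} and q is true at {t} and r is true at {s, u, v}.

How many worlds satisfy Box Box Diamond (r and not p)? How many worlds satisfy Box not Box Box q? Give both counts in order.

For Box Box Diamond (r and not p):
s: successors {s, t, u, v}; Box Diamond (r and not p) there: s:T, t:T, u:T, v:T. ✓
t: successors {s, t, u, v, w, x}; Box Diamond (r and not p) there: s:T, t:T, u:T, v:T, w:T, x:T. ✓
u: successors {s, t, u, v, x}; Box Diamond (r and not p) there: s:T, t:T, u:T, v:T, x:T. ✓
v: successors {v, x}; Box Diamond (r and not p) there: v:T, x:T. ✓
w: successors {v, x}; Box Diamond (r and not p) there: v:T, x:T. ✓
x: successors {s, t, u, v, w, x}; Box Diamond (r and not p) there: s:T, t:T, u:T, v:T, w:T, x:T. ✓
— 6 worlds.
For Box not Box Box q:
s: successors {s, t, u, v}; not Box Box q there: s:T, t:T, u:T, v:T. ✓
t: successors {s, t, u, v, w, x}; not Box Box q there: s:T, t:T, u:T, v:T, w:T, x:T. ✓
u: successors {s, t, u, v, x}; not Box Box q there: s:T, t:T, u:T, v:T, x:T. ✓
v: successors {v, x}; not Box Box q there: v:T, x:T. ✓
w: successors {v, x}; not Box Box q there: v:T, x:T. ✓
x: successors {s, t, u, v, w, x}; not Box Box q there: s:T, t:T, u:T, v:T, w:T, x:T. ✓
— 6 worlds.

6 and 6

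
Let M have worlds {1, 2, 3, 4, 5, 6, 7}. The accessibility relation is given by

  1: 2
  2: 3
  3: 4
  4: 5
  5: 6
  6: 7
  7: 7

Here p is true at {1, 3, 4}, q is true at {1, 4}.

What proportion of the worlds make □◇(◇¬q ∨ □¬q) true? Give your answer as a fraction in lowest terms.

6/7

1: successors {2}; ◇(◇¬q ∨ □¬q) there: 2:F. ✗
2: successors {3}; ◇(◇¬q ∨ □¬q) there: 3:T. ✓
3: successors {4}; ◇(◇¬q ∨ □¬q) there: 4:T. ✓
4: successors {5}; ◇(◇¬q ∨ □¬q) there: 5:T. ✓
5: successors {6}; ◇(◇¬q ∨ □¬q) there: 6:T. ✓
6: successors {7}; ◇(◇¬q ∨ □¬q) there: 7:T. ✓
7: successors {7}; ◇(◇¬q ∨ □¬q) there: 7:T. ✓
That's 6 of 7 worlds, so 6/7.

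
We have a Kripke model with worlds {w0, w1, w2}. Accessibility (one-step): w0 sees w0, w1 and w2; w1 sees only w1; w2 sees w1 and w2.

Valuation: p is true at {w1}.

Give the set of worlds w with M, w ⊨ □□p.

{w1}

w0: successors {w0, w1, w2}; □p there: w0:F, w1:T, w2:F. ✗
w1: successors {w1}; □p there: w1:T. ✓
w2: successors {w1, w2}; □p there: w1:T, w2:F. ✗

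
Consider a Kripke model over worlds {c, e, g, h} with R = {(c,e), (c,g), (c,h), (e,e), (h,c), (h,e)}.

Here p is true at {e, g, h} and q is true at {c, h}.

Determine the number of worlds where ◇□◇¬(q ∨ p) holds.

1

c: successors {e, g, h}; □◇¬(q ∨ p) there: e:F, g:T, h:F. ✓
e: successors {e}; □◇¬(q ∨ p) there: e:F. ✗
g: no successors, so ◇□◇¬(q ∨ p) fails. ✗
h: successors {c, e}; □◇¬(q ∨ p) there: c:F, e:F. ✗
Satisfying worlds: {c}.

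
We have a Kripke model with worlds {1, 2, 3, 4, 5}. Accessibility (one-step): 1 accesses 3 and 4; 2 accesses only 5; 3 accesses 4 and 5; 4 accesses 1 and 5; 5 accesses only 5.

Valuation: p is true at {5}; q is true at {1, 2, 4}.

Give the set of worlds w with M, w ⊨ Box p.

1: successors {3, 4}; p there: 3:F, 4:F. ✗
2: successors {5}; p there: 5:T. ✓
3: successors {4, 5}; p there: 4:F, 5:T. ✗
4: successors {1, 5}; p there: 1:F, 5:T. ✗
5: successors {5}; p there: 5:T. ✓

{2, 5}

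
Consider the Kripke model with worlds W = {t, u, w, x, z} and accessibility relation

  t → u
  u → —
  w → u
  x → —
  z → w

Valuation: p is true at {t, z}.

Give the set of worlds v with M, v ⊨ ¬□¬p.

∅

t: □¬p is T. ✗
u: □¬p is T. ✗
w: □¬p is T. ✗
x: □¬p is T. ✗
z: □¬p is T. ✗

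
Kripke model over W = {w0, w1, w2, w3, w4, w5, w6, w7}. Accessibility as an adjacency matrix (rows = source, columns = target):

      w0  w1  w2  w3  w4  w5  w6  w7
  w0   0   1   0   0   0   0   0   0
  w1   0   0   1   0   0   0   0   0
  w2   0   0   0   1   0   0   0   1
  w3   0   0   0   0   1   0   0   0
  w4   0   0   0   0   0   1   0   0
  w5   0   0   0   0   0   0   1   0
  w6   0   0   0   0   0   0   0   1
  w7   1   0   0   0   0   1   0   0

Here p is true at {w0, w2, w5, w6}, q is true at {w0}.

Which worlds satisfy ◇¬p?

w0: successors {w1}; ¬p there: w1:T. ✓
w1: successors {w2}; ¬p there: w2:F. ✗
w2: successors {w3, w7}; ¬p there: w3:T, w7:T. ✓
w3: successors {w4}; ¬p there: w4:T. ✓
w4: successors {w5}; ¬p there: w5:F. ✗
w5: successors {w6}; ¬p there: w6:F. ✗
w6: successors {w7}; ¬p there: w7:T. ✓
w7: successors {w0, w5}; ¬p there: w0:F, w5:F. ✗

{w0, w2, w3, w6}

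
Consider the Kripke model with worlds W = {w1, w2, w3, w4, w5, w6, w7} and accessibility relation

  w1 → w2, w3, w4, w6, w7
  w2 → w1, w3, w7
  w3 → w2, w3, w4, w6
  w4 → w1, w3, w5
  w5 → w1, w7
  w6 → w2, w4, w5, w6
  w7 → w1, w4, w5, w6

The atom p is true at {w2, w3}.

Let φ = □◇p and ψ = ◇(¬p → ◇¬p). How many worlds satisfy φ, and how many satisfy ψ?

For □◇p:
w1: successors {w2, w3, w4, w6, w7}; ◇p there: w2:T, w3:T, w4:T, w6:T, w7:F. ✗
w2: successors {w1, w3, w7}; ◇p there: w1:T, w3:T, w7:F. ✗
w3: successors {w2, w3, w4, w6}; ◇p there: w2:T, w3:T, w4:T, w6:T. ✓
w4: successors {w1, w3, w5}; ◇p there: w1:T, w3:T, w5:F. ✗
w5: successors {w1, w7}; ◇p there: w1:T, w7:F. ✗
w6: successors {w2, w4, w5, w6}; ◇p there: w2:T, w4:T, w5:F, w6:T. ✗
w7: successors {w1, w4, w5, w6}; ◇p there: w1:T, w4:T, w5:F, w6:T. ✗
— 1 world.
For ◇(¬p → ◇¬p):
w1: successors {w2, w3, w4, w6, w7}; ¬p → ◇¬p there: w2:T, w3:T, w4:T, w6:T, w7:T. ✓
w2: successors {w1, w3, w7}; ¬p → ◇¬p there: w1:T, w3:T, w7:T. ✓
w3: successors {w2, w3, w4, w6}; ¬p → ◇¬p there: w2:T, w3:T, w4:T, w6:T. ✓
w4: successors {w1, w3, w5}; ¬p → ◇¬p there: w1:T, w3:T, w5:T. ✓
w5: successors {w1, w7}; ¬p → ◇¬p there: w1:T, w7:T. ✓
w6: successors {w2, w4, w5, w6}; ¬p → ◇¬p there: w2:T, w4:T, w5:T, w6:T. ✓
w7: successors {w1, w4, w5, w6}; ¬p → ◇¬p there: w1:T, w4:T, w5:T, w6:T. ✓
— 7 worlds.

1 and 7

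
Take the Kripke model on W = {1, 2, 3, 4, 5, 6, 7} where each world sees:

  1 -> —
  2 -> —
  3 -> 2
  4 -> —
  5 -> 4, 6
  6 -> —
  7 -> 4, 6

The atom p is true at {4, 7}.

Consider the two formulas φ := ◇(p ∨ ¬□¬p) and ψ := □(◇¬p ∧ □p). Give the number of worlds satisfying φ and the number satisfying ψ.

2 and 4

For ◇(p ∨ ¬□¬p):
1: no successors, so ◇(p ∨ ¬□¬p) fails. ✗
2: no successors, so ◇(p ∨ ¬□¬p) fails. ✗
3: successors {2}; p ∨ ¬□¬p there: 2:F. ✗
4: no successors, so ◇(p ∨ ¬□¬p) fails. ✗
5: successors {4, 6}; p ∨ ¬□¬p there: 4:T, 6:F. ✓
6: no successors, so ◇(p ∨ ¬□¬p) fails. ✗
7: successors {4, 6}; p ∨ ¬□¬p there: 4:T, 6:F. ✓
— 2 worlds.
For □(◇¬p ∧ □p):
1: no successors, so □(◇¬p ∧ □p) holds vacuously. ✓
2: no successors, so □(◇¬p ∧ □p) holds vacuously. ✓
3: successors {2}; ◇¬p ∧ □p there: 2:F. ✗
4: no successors, so □(◇¬p ∧ □p) holds vacuously. ✓
5: successors {4, 6}; ◇¬p ∧ □p there: 4:F, 6:F. ✗
6: no successors, so □(◇¬p ∧ □p) holds vacuously. ✓
7: successors {4, 6}; ◇¬p ∧ □p there: 4:F, 6:F. ✗
— 4 worlds.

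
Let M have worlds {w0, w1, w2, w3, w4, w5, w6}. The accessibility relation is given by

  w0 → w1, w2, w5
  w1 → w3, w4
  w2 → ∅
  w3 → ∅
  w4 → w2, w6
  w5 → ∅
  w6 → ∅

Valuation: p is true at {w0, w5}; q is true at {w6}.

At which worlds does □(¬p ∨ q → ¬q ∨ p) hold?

w0: successors {w1, w2, w5}; ¬p ∨ q → ¬q ∨ p there: w1:T, w2:T, w5:T. ✓
w1: successors {w3, w4}; ¬p ∨ q → ¬q ∨ p there: w3:T, w4:T. ✓
w2: no successors, so □(¬p ∨ q → ¬q ∨ p) holds vacuously. ✓
w3: no successors, so □(¬p ∨ q → ¬q ∨ p) holds vacuously. ✓
w4: successors {w2, w6}; ¬p ∨ q → ¬q ∨ p there: w2:T, w6:F. ✗
w5: no successors, so □(¬p ∨ q → ¬q ∨ p) holds vacuously. ✓
w6: no successors, so □(¬p ∨ q → ¬q ∨ p) holds vacuously. ✓

{w0, w1, w2, w3, w5, w6}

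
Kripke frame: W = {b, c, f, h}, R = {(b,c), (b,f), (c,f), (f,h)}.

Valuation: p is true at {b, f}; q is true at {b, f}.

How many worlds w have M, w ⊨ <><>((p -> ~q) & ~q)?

2

b: successors {c, f}; <>((p -> ~q) & ~q) there: c:F, f:T. ✓
c: successors {f}; <>((p -> ~q) & ~q) there: f:T. ✓
f: successors {h}; <>((p -> ~q) & ~q) there: h:F. ✗
h: no successors, so <><>((p -> ~q) & ~q) fails. ✗
Satisfying worlds: {b, c}.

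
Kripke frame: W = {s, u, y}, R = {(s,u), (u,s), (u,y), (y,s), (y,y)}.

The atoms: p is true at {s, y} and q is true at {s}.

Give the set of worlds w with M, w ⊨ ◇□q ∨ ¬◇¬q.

s: ◇□q is F, ¬◇¬q is F. ✗
u: ◇□q is F, ¬◇¬q is F. ✗
y: ◇□q is F, ¬◇¬q is F. ✗

∅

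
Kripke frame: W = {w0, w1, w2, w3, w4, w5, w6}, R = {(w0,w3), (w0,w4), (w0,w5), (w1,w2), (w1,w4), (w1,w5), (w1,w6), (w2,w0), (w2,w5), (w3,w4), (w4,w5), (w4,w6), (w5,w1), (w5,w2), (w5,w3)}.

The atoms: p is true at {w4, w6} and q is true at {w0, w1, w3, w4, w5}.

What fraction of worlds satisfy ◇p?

4/7

w0: successors {w3, w4, w5}; p there: w3:F, w4:T, w5:F. ✓
w1: successors {w2, w4, w5, w6}; p there: w2:F, w4:T, w5:F, w6:T. ✓
w2: successors {w0, w5}; p there: w0:F, w5:F. ✗
w3: successors {w4}; p there: w4:T. ✓
w4: successors {w5, w6}; p there: w5:F, w6:T. ✓
w5: successors {w1, w2, w3}; p there: w1:F, w2:F, w3:F. ✗
w6: no successors, so ◇p fails. ✗
That's 4 of 7 worlds, so 4/7.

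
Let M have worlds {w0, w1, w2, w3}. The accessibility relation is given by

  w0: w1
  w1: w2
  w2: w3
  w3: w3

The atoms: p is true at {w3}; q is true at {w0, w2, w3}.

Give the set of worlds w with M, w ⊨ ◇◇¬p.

{w0}

w0: successors {w1}; ◇¬p there: w1:T. ✓
w1: successors {w2}; ◇¬p there: w2:F. ✗
w2: successors {w3}; ◇¬p there: w3:F. ✗
w3: successors {w3}; ◇¬p there: w3:F. ✗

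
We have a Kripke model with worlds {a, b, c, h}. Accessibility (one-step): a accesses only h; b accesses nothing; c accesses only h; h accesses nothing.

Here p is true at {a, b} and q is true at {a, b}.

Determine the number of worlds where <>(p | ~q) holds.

2

a: successors {h}; p | ~q there: h:T. ✓
b: no successors, so <>(p | ~q) fails. ✗
c: successors {h}; p | ~q there: h:T. ✓
h: no successors, so <>(p | ~q) fails. ✗
Satisfying worlds: {a, c}.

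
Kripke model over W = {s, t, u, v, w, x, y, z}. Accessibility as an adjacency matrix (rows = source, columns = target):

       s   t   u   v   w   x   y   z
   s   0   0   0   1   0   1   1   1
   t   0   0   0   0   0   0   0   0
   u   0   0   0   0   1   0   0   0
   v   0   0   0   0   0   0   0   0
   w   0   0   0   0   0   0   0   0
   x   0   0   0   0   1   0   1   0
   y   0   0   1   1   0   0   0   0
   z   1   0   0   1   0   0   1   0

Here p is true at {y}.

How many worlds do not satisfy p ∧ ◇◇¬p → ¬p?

1

s: p ∧ ◇◇¬p is F, ¬p is T. ✓
t: p ∧ ◇◇¬p is F, ¬p is T. ✓
u: p ∧ ◇◇¬p is F, ¬p is T. ✓
v: p ∧ ◇◇¬p is F, ¬p is T. ✓
w: p ∧ ◇◇¬p is F, ¬p is T. ✓
x: p ∧ ◇◇¬p is F, ¬p is T. ✓
y: p ∧ ◇◇¬p is T, ¬p is F. ✗
z: p ∧ ◇◇¬p is F, ¬p is T. ✓
Satisfying worlds: {s, t, u, v, w, x, z}.
So p ∧ ◇◇¬p → ¬p fails at the other 1 world.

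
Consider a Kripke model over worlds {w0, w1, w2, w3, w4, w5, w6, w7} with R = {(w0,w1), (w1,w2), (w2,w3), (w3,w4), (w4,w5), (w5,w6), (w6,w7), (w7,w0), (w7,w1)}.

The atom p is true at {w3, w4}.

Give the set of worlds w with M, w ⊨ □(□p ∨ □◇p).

{w0, w1, w2}

w0: successors {w1}; □p ∨ □◇p there: w1:T. ✓
w1: successors {w2}; □p ∨ □◇p there: w2:T. ✓
w2: successors {w3}; □p ∨ □◇p there: w3:T. ✓
w3: successors {w4}; □p ∨ □◇p there: w4:F. ✗
w4: successors {w5}; □p ∨ □◇p there: w5:F. ✗
w5: successors {w6}; □p ∨ □◇p there: w6:F. ✗
w6: successors {w7}; □p ∨ □◇p there: w7:F. ✗
w7: successors {w0, w1}; □p ∨ □◇p there: w0:F, w1:T. ✗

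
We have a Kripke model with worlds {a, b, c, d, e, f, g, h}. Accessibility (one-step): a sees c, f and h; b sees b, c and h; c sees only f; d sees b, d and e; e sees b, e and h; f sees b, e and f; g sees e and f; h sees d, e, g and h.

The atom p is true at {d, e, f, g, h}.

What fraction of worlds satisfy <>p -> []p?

3/8

a: <>p is T, []p is F. ✗
b: <>p is T, []p is F. ✗
c: <>p is T, []p is T. ✓
d: <>p is T, []p is F. ✗
e: <>p is T, []p is F. ✗
f: <>p is T, []p is F. ✗
g: <>p is T, []p is T. ✓
h: <>p is T, []p is T. ✓
That's 3 of 8 worlds, so 3/8.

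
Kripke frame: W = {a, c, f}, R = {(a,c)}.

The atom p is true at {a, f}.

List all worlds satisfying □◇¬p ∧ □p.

a: □◇¬p is F, □p is F. ✗
c: □◇¬p is T, □p is T. ✓
f: □◇¬p is T, □p is T. ✓

{c, f}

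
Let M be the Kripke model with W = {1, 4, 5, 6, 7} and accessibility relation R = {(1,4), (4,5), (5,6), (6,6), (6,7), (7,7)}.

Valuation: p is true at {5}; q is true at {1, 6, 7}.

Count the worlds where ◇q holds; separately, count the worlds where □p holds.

3 and 1

For ◇q:
1: successors {4}; q there: 4:F. ✗
4: successors {5}; q there: 5:F. ✗
5: successors {6}; q there: 6:T. ✓
6: successors {6, 7}; q there: 6:T, 7:T. ✓
7: successors {7}; q there: 7:T. ✓
— 3 worlds.
For □p:
1: successors {4}; p there: 4:F. ✗
4: successors {5}; p there: 5:T. ✓
5: successors {6}; p there: 6:F. ✗
6: successors {6, 7}; p there: 6:F, 7:F. ✗
7: successors {7}; p there: 7:F. ✗
— 1 world.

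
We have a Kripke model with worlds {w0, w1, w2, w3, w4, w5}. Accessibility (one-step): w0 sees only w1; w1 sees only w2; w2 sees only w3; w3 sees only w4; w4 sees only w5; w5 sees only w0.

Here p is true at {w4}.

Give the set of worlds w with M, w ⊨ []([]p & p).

∅

w0: successors {w1}; []p & p there: w1:F. ✗
w1: successors {w2}; []p & p there: w2:F. ✗
w2: successors {w3}; []p & p there: w3:F. ✗
w3: successors {w4}; []p & p there: w4:F. ✗
w4: successors {w5}; []p & p there: w5:F. ✗
w5: successors {w0}; []p & p there: w0:F. ✗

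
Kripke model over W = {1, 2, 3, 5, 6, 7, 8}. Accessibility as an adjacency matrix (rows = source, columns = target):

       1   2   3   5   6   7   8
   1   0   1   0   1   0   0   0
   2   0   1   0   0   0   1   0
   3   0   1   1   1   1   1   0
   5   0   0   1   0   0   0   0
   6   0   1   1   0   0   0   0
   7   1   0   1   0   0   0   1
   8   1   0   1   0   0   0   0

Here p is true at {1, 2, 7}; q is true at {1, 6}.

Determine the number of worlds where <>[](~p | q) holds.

1: successors {2, 5}; [](~p | q) there: 2:F, 5:T. ✓
2: successors {2, 7}; [](~p | q) there: 2:F, 7:T. ✓
3: successors {2, 3, 5, 6, 7}; [](~p | q) there: 2:F, 3:F, 5:T, 6:F, 7:T. ✓
5: successors {3}; [](~p | q) there: 3:F. ✗
6: successors {2, 3}; [](~p | q) there: 2:F, 3:F. ✗
7: successors {1, 3, 8}; [](~p | q) there: 1:F, 3:F, 8:T. ✓
8: successors {1, 3}; [](~p | q) there: 1:F, 3:F. ✗
Satisfying worlds: {1, 2, 3, 7}.

4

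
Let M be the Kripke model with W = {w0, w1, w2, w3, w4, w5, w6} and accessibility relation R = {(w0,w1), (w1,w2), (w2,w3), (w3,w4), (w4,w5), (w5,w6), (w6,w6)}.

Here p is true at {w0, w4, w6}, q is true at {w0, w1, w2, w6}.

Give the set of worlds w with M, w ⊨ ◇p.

w0: successors {w1}; p there: w1:F. ✗
w1: successors {w2}; p there: w2:F. ✗
w2: successors {w3}; p there: w3:F. ✗
w3: successors {w4}; p there: w4:T. ✓
w4: successors {w5}; p there: w5:F. ✗
w5: successors {w6}; p there: w6:T. ✓
w6: successors {w6}; p there: w6:T. ✓

{w3, w5, w6}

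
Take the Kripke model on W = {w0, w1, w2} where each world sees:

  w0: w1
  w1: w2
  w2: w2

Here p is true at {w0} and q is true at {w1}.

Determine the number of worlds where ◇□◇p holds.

w0: successors {w1}; □◇p there: w1:F. ✗
w1: successors {w2}; □◇p there: w2:F. ✗
w2: successors {w2}; □◇p there: w2:F. ✗
Satisfying worlds: ∅.

0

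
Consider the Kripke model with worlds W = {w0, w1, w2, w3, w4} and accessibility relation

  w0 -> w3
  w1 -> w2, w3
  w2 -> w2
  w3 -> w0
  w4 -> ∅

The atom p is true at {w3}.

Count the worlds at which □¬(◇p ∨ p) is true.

2

w0: successors {w3}; ¬(◇p ∨ p) there: w3:F. ✗
w1: successors {w2, w3}; ¬(◇p ∨ p) there: w2:T, w3:F. ✗
w2: successors {w2}; ¬(◇p ∨ p) there: w2:T. ✓
w3: successors {w0}; ¬(◇p ∨ p) there: w0:F. ✗
w4: no successors, so □¬(◇p ∨ p) holds vacuously. ✓
Satisfying worlds: {w2, w4}.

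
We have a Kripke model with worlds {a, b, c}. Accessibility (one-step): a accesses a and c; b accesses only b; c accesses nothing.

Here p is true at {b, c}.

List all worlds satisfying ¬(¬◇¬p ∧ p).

a: ¬◇¬p ∧ p is F. ✓
b: ¬◇¬p ∧ p is T. ✗
c: ¬◇¬p ∧ p is T. ✗

{a}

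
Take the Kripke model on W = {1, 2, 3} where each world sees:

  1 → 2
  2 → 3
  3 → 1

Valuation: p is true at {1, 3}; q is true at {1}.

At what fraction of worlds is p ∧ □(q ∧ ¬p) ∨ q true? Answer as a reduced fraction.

1/3

1: p ∧ □(q ∧ ¬p) is F, q is T. ✓
2: p ∧ □(q ∧ ¬p) is F, q is F. ✗
3: p ∧ □(q ∧ ¬p) is F, q is F. ✗
That's 1 of 3 worlds, so 1/3.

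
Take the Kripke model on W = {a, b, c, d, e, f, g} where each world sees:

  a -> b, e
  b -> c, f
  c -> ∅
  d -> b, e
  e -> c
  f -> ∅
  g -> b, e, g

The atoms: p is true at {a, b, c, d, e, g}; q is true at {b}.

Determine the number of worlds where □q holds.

a: successors {b, e}; q there: b:T, e:F. ✗
b: successors {c, f}; q there: c:F, f:F. ✗
c: no successors, so □q holds vacuously. ✓
d: successors {b, e}; q there: b:T, e:F. ✗
e: successors {c}; q there: c:F. ✗
f: no successors, so □q holds vacuously. ✓
g: successors {b, e, g}; q there: b:T, e:F, g:F. ✗
Satisfying worlds: {c, f}.

2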